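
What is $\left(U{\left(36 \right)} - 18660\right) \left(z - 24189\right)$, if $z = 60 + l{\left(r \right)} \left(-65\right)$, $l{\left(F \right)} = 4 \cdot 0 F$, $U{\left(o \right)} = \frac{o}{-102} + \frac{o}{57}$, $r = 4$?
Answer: $\frac{145427654610}{323} \approx 4.5024 \cdot 10^{8}$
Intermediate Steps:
$U{\left(o \right)} = \frac{5 o}{646}$ ($U{\left(o \right)} = o \left(- \frac{1}{102}\right) + o \frac{1}{57} = - \frac{o}{102} + \frac{o}{57} = \frac{5 o}{646}$)
$l{\left(F \right)} = 0$ ($l{\left(F \right)} = 0 F = 0$)
$z = 60$ ($z = 60 + 0 \left(-65\right) = 60 + 0 = 60$)
$\left(U{\left(36 \right)} - 18660\right) \left(z - 24189\right) = \left(\frac{5}{646} \cdot 36 - 18660\right) \left(60 - 24189\right) = \left(\frac{90}{323} - 18660\right) \left(-24129\right) = \left(- \frac{6027090}{323}\right) \left(-24129\right) = \frac{145427654610}{323}$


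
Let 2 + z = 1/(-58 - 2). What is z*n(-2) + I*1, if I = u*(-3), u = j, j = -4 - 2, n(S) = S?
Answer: 661/30 ≈ 22.033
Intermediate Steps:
j = -6
u = -6
z = -121/60 (z = -2 + 1/(-58 - 2) = -2 + 1/(-60) = -2 - 1/60 = -121/60 ≈ -2.0167)
I = 18 (I = -6*(-3) = 18)
z*n(-2) + I*1 = -121/60*(-2) + 18*1 = 121/30 + 18 = 661/30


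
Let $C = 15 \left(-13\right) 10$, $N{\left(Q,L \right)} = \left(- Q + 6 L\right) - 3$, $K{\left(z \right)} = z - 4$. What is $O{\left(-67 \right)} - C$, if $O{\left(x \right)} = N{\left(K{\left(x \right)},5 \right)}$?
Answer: $2048$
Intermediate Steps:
$K{\left(z \right)} = -4 + z$ ($K{\left(z \right)} = z - 4 = -4 + z$)
$N{\left(Q,L \right)} = -3 - Q + 6 L$
$O{\left(x \right)} = 31 - x$ ($O{\left(x \right)} = -3 - \left(-4 + x\right) + 6 \cdot 5 = -3 - \left(-4 + x\right) + 30 = 31 - x$)
$C = -1950$ ($C = \left(-195\right) 10 = -1950$)
$O{\left(-67 \right)} - C = \left(31 - -67\right) - -1950 = \left(31 + 67\right) + 1950 = 98 + 1950 = 2048$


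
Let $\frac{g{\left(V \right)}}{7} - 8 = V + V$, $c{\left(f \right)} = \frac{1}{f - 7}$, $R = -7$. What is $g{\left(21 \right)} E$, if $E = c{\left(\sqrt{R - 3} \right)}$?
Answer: $- \frac{2450}{59} - \frac{350 i \sqrt{10}}{59} \approx -41.525 - 18.759 i$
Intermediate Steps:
$c{\left(f \right)} = \frac{1}{-7 + f}$
$E = \frac{1}{-7 + i \sqrt{10}}$ ($E = \frac{1}{-7 + \sqrt{-7 - 3}} = \frac{1}{-7 + \sqrt{-10}} = \frac{1}{-7 + i \sqrt{10}} \approx -0.11864 - 0.053598 i$)
$g{\left(V \right)} = 56 + 14 V$ ($g{\left(V \right)} = 56 + 7 \left(V + V\right) = 56 + 7 \cdot 2 V = 56 + 14 V$)
$g{\left(21 \right)} E = \left(56 + 14 \cdot 21\right) \left(- \frac{7}{59} - \frac{i \sqrt{10}}{59}\right) = \left(56 + 294\right) \left(- \frac{7}{59} - \frac{i \sqrt{10}}{59}\right) = 350 \left(- \frac{7}{59} - \frac{i \sqrt{10}}{59}\right) = - \frac{2450}{59} - \frac{350 i \sqrt{10}}{59}$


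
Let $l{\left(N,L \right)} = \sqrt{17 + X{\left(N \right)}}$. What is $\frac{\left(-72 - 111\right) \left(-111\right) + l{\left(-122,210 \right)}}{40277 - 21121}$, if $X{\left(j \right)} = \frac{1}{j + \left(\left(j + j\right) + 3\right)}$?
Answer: $\frac{20313}{19156} + \frac{\sqrt{18510}}{632148} \approx 1.0606$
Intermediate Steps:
$X{\left(j \right)} = \frac{1}{3 + 3 j}$ ($X{\left(j \right)} = \frac{1}{j + \left(2 j + 3\right)} = \frac{1}{j + \left(3 + 2 j\right)} = \frac{1}{3 + 3 j}$)
$l{\left(N,L \right)} = \sqrt{17 + \frac{1}{3 \left(1 + N\right)}}$
$\frac{\left(-72 - 111\right) \left(-111\right) + l{\left(-122,210 \right)}}{40277 - 21121} = \frac{\left(-72 - 111\right) \left(-111\right) + \frac{\sqrt{3} \sqrt{\frac{52 + 51 \left(-122\right)}{1 - 122}}}{3}}{40277 - 21121} = \frac{\left(-183\right) \left(-111\right) + \frac{\sqrt{3} \sqrt{\frac{52 - 6222}{-121}}}{3}}{19156} = \left(20313 + \frac{\sqrt{3} \sqrt{\left(- \frac{1}{121}\right) \left(-6170\right)}}{3}\right) \frac{1}{19156} = \left(20313 + \frac{\sqrt{3} \sqrt{\frac{6170}{121}}}{3}\right) \frac{1}{19156} = \left(20313 + \frac{\sqrt{3} \frac{\sqrt{6170}}{11}}{3}\right) \frac{1}{19156} = \left(20313 + \frac{\sqrt{18510}}{33}\right) \frac{1}{19156} = \frac{20313}{19156} + \frac{\sqrt{18510}}{632148}$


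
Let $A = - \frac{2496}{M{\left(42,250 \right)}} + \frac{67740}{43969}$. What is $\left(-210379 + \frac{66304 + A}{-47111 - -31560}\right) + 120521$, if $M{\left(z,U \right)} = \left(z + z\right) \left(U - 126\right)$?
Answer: $- \frac{13333433475276118}{148376336423} \approx -89862.0$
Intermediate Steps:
$M{\left(z,U \right)} = 2 z \left(-126 + U\right)$
$A = \frac{12413192}{9541273}$ ($A = - \frac{2496}{2 \cdot 42 \left(-126 + 250\right)} + \frac{67740}{43969} = - \frac{2496}{2 \cdot 42 \cdot 124} + 67740 \cdot \frac{1}{43969} = - \frac{2496}{10416} + \frac{67740}{43969} = \left(-2496\right) \frac{1}{10416} + \frac{67740}{43969} = - \frac{52}{217} + \frac{67740}{43969} = \frac{12413192}{9541273} \approx 1.301$)
$\left(-210379 + \frac{66304 + A}{-47111 - -31560}\right) + 120521 = \left(-210379 + \frac{66304 + \frac{12413192}{9541273}}{-47111 - -31560}\right) + 120521 = \left(-210379 + \frac{632636978184}{9541273 \left(-47111 + 31560\right)}\right) + 120521 = \left(-210379 + \frac{632636978184}{9541273 \left(-15551\right)}\right) + 120521 = \left(-210379 + \frac{632636978184}{9541273} \left(- \frac{1}{15551}\right)\right) + 120521 = \left(-210379 - \frac{632636978184}{148376336423}\right) + 120521 = - \frac{31215897917312501}{148376336423} + 120521 = - \frac{13333433475276118}{148376336423}$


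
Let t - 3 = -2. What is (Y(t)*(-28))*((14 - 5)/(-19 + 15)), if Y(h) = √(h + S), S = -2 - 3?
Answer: 126*I ≈ 126.0*I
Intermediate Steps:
S = -5
t = 1 (t = 3 - 2 = 1)
Y(h) = √(-5 + h) (Y(h) = √(h - 5) = √(-5 + h))
(Y(t)*(-28))*((14 - 5)/(-19 + 15)) = (√(-5 + 1)*(-28))*((14 - 5)/(-19 + 15)) = (√(-4)*(-28))*(9/(-4)) = ((2*I)*(-28))*(9*(-¼)) = -56*I*(-9/4) = 126*I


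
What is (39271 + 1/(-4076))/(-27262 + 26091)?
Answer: -160068595/4772996 ≈ -33.536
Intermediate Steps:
(39271 + 1/(-4076))/(-27262 + 26091) = (39271 - 1/4076)/(-1171) = (160068595/4076)*(-1/1171) = -160068595/4772996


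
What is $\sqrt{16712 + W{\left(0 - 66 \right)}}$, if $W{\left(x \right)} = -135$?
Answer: $11 \sqrt{137} \approx 128.75$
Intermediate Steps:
$\sqrt{16712 + W{\left(0 - 66 \right)}} = \sqrt{16712 - 135} = \sqrt{16577} = 11 \sqrt{137}$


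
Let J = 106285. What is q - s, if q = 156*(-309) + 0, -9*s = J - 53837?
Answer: -381388/9 ≈ -42376.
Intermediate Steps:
s = -52448/9 (s = -(106285 - 53837)/9 = -⅑*52448 = -52448/9 ≈ -5827.6)
q = -48204 (q = -48204 + 0 = -48204)
q - s = -48204 - 1*(-52448/9) = -48204 + 52448/9 = -381388/9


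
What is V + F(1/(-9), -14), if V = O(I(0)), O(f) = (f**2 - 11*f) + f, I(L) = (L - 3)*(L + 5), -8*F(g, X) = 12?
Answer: 747/2 ≈ 373.50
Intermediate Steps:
F(g, X) = -3/2 (F(g, X) = -1/8*12 = -3/2)
I(L) = (-3 + L)*(5 + L)
O(f) = f**2 - 10*f
V = 375 (V = (-15 + 0**2 + 2*0)*(-10 + (-15 + 0**2 + 2*0)) = (-15 + 0 + 0)*(-10 + (-15 + 0 + 0)) = -15*(-10 - 15) = -15*(-25) = 375)
V + F(1/(-9), -14) = 375 - 3/2 = 747/2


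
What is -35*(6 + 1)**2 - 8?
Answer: -1723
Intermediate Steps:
-35*(6 + 1)**2 - 8 = -35*7**2 - 8 = -35*49 - 8 = -1715 - 8 = -1723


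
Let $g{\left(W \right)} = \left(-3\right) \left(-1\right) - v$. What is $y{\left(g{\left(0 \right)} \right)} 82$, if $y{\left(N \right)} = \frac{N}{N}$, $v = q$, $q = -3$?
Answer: $82$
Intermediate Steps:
$v = -3$
$g{\left(W \right)} = 6$ ($g{\left(W \right)} = \left(-3\right) \left(-1\right) - -3 = 3 + 3 = 6$)
$y{\left(N \right)} = 1$
$y{\left(g{\left(0 \right)} \right)} 82 = 1 \cdot 82 = 82$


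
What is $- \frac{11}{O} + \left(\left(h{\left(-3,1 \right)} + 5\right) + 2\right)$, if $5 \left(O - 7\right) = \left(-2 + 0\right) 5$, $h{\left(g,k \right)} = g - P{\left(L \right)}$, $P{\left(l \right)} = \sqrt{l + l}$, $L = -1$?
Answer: $\frac{9}{5} - i \sqrt{2} \approx 1.8 - 1.4142 i$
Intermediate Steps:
$P{\left(l \right)} = \sqrt{2} \sqrt{l}$ ($P{\left(l \right)} = \sqrt{2 l} = \sqrt{2} \sqrt{l}$)
$h{\left(g,k \right)} = g - i \sqrt{2}$ ($h{\left(g,k \right)} = g - \sqrt{2} \sqrt{-1} = g - \sqrt{2} i = g - i \sqrt{2}$)
$O = 5$ ($O = 7 + \frac{\left(-2 + 0\right) 5}{5} = 7 + \frac{\left(-2\right) 5}{5} = 7 + \frac{1}{5} \left(-10\right) = 7 - 2 = 5$)
$- \frac{11}{O} + \left(\left(h{\left(-3,1 \right)} + 5\right) + 2\right) = - \frac{11}{5} + \left(\left(\left(-3 - i \sqrt{2}\right) + 5\right) + 2\right) = \left(-11\right) \frac{1}{5} + \left(\left(2 - i \sqrt{2}\right) + 2\right) = - \frac{11}{5} + \left(4 - i \sqrt{2}\right) = \frac{9}{5} - i \sqrt{2}$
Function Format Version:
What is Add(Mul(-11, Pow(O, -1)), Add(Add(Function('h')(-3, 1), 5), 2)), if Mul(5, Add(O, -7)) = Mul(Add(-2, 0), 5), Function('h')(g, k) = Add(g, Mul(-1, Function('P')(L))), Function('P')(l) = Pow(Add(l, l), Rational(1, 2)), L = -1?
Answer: Add(Rational(9, 5), Mul(-1, I, Pow(2, Rational(1, 2)))) ≈ Add(1.8000, Mul(-1.4142, I))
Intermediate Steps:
Function('P')(l) = Mul(Pow(2, Rational(1, 2)), Pow(l, Rational(1, 2))) (Function('P')(l) = Pow(Mul(2, l), Rational(1, 2)) = Mul(Pow(2, Rational(1, 2)), Pow(l, Rational(1, 2))))
Function('h')(g, k) = Add(g, Mul(-1, I, Pow(2, Rational(1, 2)))) (Function('h')(g, k) = Add(g, Mul(-1, Mul(Pow(2, Rational(1, 2)), Pow(-1, Rational(1, 2))))) = Add(g, Mul(-1, Mul(Pow(2, Rational(1, 2)), I))) = Add(g, Mul(-1, Mul(I, Pow(2, Rational(1, 2))))) = Add(g, Mul(-1, I, Pow(2, Rational(1, 2)))))
O = 5 (O = Add(7, Mul(Rational(1, 5), Mul(Add(-2, 0), 5))) = Add(7, Mul(Rational(1, 5), Mul(-2, 5))) = Add(7, Mul(Rational(1, 5), -10)) = Add(7, -2) = 5)
Add(Mul(-11, Pow(O, -1)), Add(Add(Function('h')(-3, 1), 5), 2)) = Add(Mul(-11, Pow(5, -1)), Add(Add(Add(-3, Mul(-1, I, Pow(2, Rational(1, 2)))), 5), 2)) = Add(Mul(-11, Rational(1, 5)), Add(Add(2, Mul(-1, I, Pow(2, Rational(1, 2)))), 2)) = Add(Rational(-11, 5), Add(4, Mul(-1, I, Pow(2, Rational(1, 2))))) = Add(Rational(9, 5), Mul(-1, I, Pow(2, Rational(1, 2))))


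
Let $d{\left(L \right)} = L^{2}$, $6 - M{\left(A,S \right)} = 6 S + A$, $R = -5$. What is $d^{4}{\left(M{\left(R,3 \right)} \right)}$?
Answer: $5764801$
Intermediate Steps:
$M{\left(A,S \right)} = 6 - A - 6 S$ ($M{\left(A,S \right)} = 6 - \left(6 S + A\right) = 6 - \left(A + 6 S\right) = 6 - A - 6 S$)
$d^{4}{\left(M{\left(R,3 \right)} \right)} = \left(\left(6 - -5 - 18\right)^{2}\right)^{4} = \left(\left(6 + 5 - 18\right)^{2}\right)^{4} = \left(\left(-7\right)^{2}\right)^{4} = 49^{4} = 5764801$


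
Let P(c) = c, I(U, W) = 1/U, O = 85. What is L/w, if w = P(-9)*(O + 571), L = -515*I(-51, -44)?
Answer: -515/301104 ≈ -0.0017104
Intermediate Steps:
L = 515/51 (L = -515/(-51) = -515*(-1/51) = 515/51 ≈ 10.098)
w = -5904 (w = -9*(85 + 571) = -9*656 = -5904)
L/w = (515/51)/(-5904) = (515/51)*(-1/5904) = -515/301104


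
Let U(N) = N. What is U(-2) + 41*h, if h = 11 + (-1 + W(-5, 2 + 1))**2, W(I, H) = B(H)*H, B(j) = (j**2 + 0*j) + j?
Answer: 50674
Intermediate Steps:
B(j) = j + j**2 (B(j) = (j**2 + 0) + j = j**2 + j = j + j**2)
W(I, H) = H**2*(1 + H) (W(I, H) = (H*(1 + H))*H = H**2*(1 + H))
h = 1236 (h = 11 + (-1 + (2 + 1)**2*(1 + (2 + 1)))**2 = 11 + (-1 + 3**2*(1 + 3))**2 = 11 + (-1 + 9*4)**2 = 11 + (-1 + 36)**2 = 11 + 35**2 = 11 + 1225 = 1236)
U(-2) + 41*h = -2 + 41*1236 = -2 + 50676 = 50674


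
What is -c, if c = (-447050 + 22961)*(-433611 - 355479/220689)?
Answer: -39904203451986/217 ≈ -1.8389e+11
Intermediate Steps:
c = 39904203451986/217 (c = -424089*(-433611 - 355479*1/220689) = -424089*(-433611 - 118493/73563) = -424089*(-31897844486/73563) = 39904203451986/217 ≈ 1.8389e+11)
-c = -1*39904203451986/217 = -39904203451986/217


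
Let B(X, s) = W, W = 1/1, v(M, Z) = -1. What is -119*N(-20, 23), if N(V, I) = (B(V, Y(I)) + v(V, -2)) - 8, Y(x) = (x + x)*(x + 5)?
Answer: 952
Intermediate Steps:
W = 1 (W = 1*1 = 1)
Y(x) = 2*x*(5 + x) (Y(x) = (2*x)*(5 + x) = 2*x*(5 + x))
B(X, s) = 1
N(V, I) = -8 (N(V, I) = (1 - 1) - 8 = 0 - 8 = -8)
-119*N(-20, 23) = -119*(-8) = 952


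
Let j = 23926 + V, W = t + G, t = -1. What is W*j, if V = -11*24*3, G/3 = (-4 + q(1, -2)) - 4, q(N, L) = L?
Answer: -717154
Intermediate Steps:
G = -30 (G = 3*((-4 - 2) - 4) = 3*(-6 - 4) = 3*(-10) = -30)
V = -792 (V = -264*3 = -792)
W = -31 (W = -1 - 30 = -31)
j = 23134 (j = 23926 - 792 = 23134)
W*j = -31*23134 = -717154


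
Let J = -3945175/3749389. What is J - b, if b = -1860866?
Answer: 6977106565699/3749389 ≈ 1.8609e+6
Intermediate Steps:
J = -3945175/3749389 (J = -3945175*1/3749389 = -3945175/3749389 ≈ -1.0522)
J - b = -3945175/3749389 - 1*(-1860866) = -3945175/3749389 + 1860866 = 6977106565699/3749389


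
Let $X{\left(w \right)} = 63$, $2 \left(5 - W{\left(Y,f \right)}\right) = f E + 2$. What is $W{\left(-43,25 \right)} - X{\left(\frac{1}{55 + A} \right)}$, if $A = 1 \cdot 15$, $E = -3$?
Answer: $- \frac{43}{2} \approx -21.5$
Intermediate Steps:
$A = 15$
$W{\left(Y,f \right)} = 4 + \frac{3 f}{2}$ ($W{\left(Y,f \right)} = 5 - \frac{f \left(-3\right) + 2}{2} = 5 - \frac{- 3 f + 2}{2} = 5 - \frac{2 - 3 f}{2} = 5 + \left(-1 + \frac{3 f}{2}\right) = 4 + \frac{3 f}{2}$)
$W{\left(-43,25 \right)} - X{\left(\frac{1}{55 + A} \right)} = \left(4 + \frac{3}{2} \cdot 25\right) - 63 = \left(4 + \frac{75}{2}\right) - 63 = \frac{83}{2} - 63 = - \frac{43}{2}$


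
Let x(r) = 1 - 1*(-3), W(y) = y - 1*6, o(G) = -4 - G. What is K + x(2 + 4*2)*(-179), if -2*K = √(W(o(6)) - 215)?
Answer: -716 - I*√231/2 ≈ -716.0 - 7.5993*I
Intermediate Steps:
W(y) = -6 + y (W(y) = y - 6 = -6 + y)
x(r) = 4 (x(r) = 1 + 3 = 4)
K = -I*√231/2 (K = -√((-6 + (-4 - 1*6)) - 215)/2 = -√((-6 + (-4 - 6)) - 215)/2 = -√((-6 - 10) - 215)/2 = -√(-16 - 215)/2 = -I*√231/2 ≈ -7.5993*I)
K + x(2 + 4*2)*(-179) = -I*√231/2 + 4*(-179) = -I*√231/2 - 716 = -716 - I*√231/2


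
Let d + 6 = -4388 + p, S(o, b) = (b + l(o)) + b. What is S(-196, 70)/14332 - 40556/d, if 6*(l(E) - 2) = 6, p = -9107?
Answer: 583179235/193496332 ≈ 3.0139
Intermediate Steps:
l(E) = 3 (l(E) = 2 + (⅙)*6 = 2 + 1 = 3)
S(o, b) = 3 + 2*b (S(o, b) = (b + 3) + b = (3 + b) + b = 3 + 2*b)
d = -13501 (d = -6 + (-4388 - 9107) = -6 - 13495 = -13501)
S(-196, 70)/14332 - 40556/d = (3 + 2*70)/14332 - 40556/(-13501) = (3 + 140)*(1/14332) - 40556*(-1/13501) = 143*(1/14332) + 40556/13501 = 143/14332 + 40556/13501 = 583179235/193496332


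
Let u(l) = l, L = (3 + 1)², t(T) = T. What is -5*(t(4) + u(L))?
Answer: -100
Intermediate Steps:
L = 16 (L = 4² = 16)
-5*(t(4) + u(L)) = -5*(4 + 16) = -5*20 = -100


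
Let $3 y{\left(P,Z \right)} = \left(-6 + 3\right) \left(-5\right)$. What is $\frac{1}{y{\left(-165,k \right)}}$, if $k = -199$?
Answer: $\frac{1}{5} \approx 0.2$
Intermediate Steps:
$y{\left(P,Z \right)} = 5$ ($y{\left(P,Z \right)} = \frac{\left(-6 + 3\right) \left(-5\right)}{3} = \frac{\left(-3\right) \left(-5\right)}{3} = \frac{1}{3} \cdot 15 = 5$)
$\frac{1}{y{\left(-165,k \right)}} = \frac{1}{5}$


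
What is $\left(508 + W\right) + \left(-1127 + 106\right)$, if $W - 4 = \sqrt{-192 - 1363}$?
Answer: $-509 + i \sqrt{1555} \approx -509.0 + 39.433 i$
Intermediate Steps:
$W = 4 + i \sqrt{1555}$ ($W = 4 + \sqrt{-192 - 1363} = 4 + \sqrt{-1555} = 4 + i \sqrt{1555} \approx 4.0 + 39.433 i$)
$\left(508 + W\right) + \left(-1127 + 106\right) = \left(508 + \left(4 + i \sqrt{1555}\right)\right) + \left(-1127 + 106\right) = \left(512 + i \sqrt{1555}\right) - 1021 = -509 + i \sqrt{1555}$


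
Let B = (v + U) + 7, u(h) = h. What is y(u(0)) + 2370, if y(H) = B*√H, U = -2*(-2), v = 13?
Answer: 2370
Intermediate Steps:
U = 4
B = 24 (B = (13 + 4) + 7 = 17 + 7 = 24)
y(H) = 24*√H
y(u(0)) + 2370 = 24*√0 + 2370 = 24*0 + 2370 = 0 + 2370 = 2370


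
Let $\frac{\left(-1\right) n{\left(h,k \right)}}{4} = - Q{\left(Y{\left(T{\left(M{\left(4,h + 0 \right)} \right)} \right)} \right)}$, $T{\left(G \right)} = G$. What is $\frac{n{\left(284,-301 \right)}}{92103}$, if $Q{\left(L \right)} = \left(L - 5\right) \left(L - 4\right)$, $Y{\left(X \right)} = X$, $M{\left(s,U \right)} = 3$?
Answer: $\frac{8}{92103} \approx 8.6859 \cdot 10^{-5}$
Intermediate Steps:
$Q{\left(L \right)} = \left(-5 + L\right) \left(-4 + L\right)$
$n{\left(h,k \right)} = 8$ ($n{\left(h,k \right)} = - 4 \left(- (20 + 3^{2} - 27)\right) = - 4 \left(- (20 + 9 - 27)\right) = - 4 \left(\left(-1\right) 2\right) = \left(-4\right) \left(-2\right) = 8$)
$\frac{n{\left(284,-301 \right)}}{92103} = \frac{8}{92103}$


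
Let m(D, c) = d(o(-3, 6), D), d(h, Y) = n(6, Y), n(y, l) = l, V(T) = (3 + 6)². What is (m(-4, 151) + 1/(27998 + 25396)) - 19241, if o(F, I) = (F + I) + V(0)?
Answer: -1027567529/53394 ≈ -19245.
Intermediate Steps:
V(T) = 81 (V(T) = 9² = 81)
o(F, I) = 81 + F + I (o(F, I) = (F + I) + 81 = 81 + F + I)
d(h, Y) = Y
m(D, c) = D
(m(-4, 151) + 1/(27998 + 25396)) - 19241 = (-4 + 1/(27998 + 25396)) - 19241 = (-4 + 1/53394) - 19241 = -213575/53394 - 19241 = -1027567529/53394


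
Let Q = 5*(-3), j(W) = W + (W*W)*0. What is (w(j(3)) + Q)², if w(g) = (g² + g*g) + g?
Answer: 36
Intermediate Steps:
j(W) = W (j(W) = W + W²*0 = W + 0 = W)
w(g) = g + 2*g² (w(g) = (g² + g²) + g = 2*g² + g = g + 2*g²)
Q = -15
(w(j(3)) + Q)² = (3*(1 + 2*3) - 15)² = (3*(1 + 6) - 15)² = (3*7 - 15)² = (21 - 15)² = 6² = 36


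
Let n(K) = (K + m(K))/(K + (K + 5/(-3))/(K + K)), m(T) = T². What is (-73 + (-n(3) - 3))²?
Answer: 5345344/841 ≈ 6355.9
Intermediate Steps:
n(K) = (K + K²)/(K + (-5/3 + K)/(2*K)) (n(K) = (K + K²)/(K + (K + 5/(-3))/(K + K)) = (K + K²)/(K + (K + 5*(-⅓))/((2*K))) = (K + K²)/(K + (K - 5/3)*(1/(2*K))) = (K + K²)/(K + (-5/3 + K)*(1/(2*K))) = (K + K²)/(K + (-5/3 + K)/(2*K)))
(-73 + (-n(3) - 3))² = (-73 + (-6*3²*(1 + 3)/(-5 + 3*3 + 6*3²) - 3))² = (-73 + (-6*9*4/(-5 + 9 + 6*9) - 3))² = (-73 + (-6*9*4/(-5 + 9 + 54) - 3))² = (-73 + (-6*9*4/58 - 3))² = (-73 + (-1*108/29 - 3))² = (-73 + (-108/29 - 3))² = (-73 - 195/29)² = (-2312/29)² = 5345344/841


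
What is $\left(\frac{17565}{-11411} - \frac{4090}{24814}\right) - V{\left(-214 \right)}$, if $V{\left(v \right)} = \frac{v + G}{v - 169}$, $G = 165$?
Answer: $- \frac{99341521923}{54223714091} \approx -1.8321$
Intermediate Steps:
$V{\left(v \right)} = \frac{165 + v}{-169 + v}$ ($V{\left(v \right)} = \frac{v + 165}{v - 169} = \frac{165 + v}{-169 + v}$)
$\left(\frac{17565}{-11411} - \frac{4090}{24814}\right) - V{\left(-214 \right)} = \left(\frac{17565}{-11411} - \frac{4090}{24814}\right) - \frac{165 - 214}{-169 - 214} = \left(17565 \left(- \frac{1}{11411}\right) - \frac{2045}{12407}\right) - \frac{1}{-383} \left(-49\right) = \left(- \frac{17565}{11411} - \frac{2045}{12407}\right) - \left(- \frac{1}{383}\right) \left(-49\right) = - \frac{241264450}{141576277} - \frac{49}{383} = - \frac{99341521923}{54223714091}$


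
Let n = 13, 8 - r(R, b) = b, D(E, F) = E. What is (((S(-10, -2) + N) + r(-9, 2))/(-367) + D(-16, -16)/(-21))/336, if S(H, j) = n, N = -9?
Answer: 2831/1294776 ≈ 0.0021865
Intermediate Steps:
r(R, b) = 8 - b
S(H, j) = 13
(((S(-10, -2) + N) + r(-9, 2))/(-367) + D(-16, -16)/(-21))/336 = (((13 - 9) + (8 - 1*2))/(-367) - 16/(-21))/336 = ((4 + (8 - 2))*(-1/367) - 16*(-1/21))*(1/336) = ((4 + 6)*(-1/367) + 16/21)*(1/336) = (10*(-1/367) + 16/21)*(1/336) = (-10/367 + 16/21)*(1/336) = (5662/7707)*(1/336) = 2831/1294776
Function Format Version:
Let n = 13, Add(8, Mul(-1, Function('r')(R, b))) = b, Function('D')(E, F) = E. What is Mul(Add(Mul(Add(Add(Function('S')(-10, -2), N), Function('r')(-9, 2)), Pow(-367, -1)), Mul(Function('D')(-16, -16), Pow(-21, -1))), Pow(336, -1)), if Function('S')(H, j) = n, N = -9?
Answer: Rational(2831, 1294776) ≈ 0.0021865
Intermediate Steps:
Function('r')(R, b) = Add(8, Mul(-1, b))
Function('S')(H, j) = 13
Mul(Add(Mul(Add(Add(Function('S')(-10, -2), N), Function('r')(-9, 2)), Pow(-367, -1)), Mul(Function('D')(-16, -16), Pow(-21, -1))), Pow(336, -1)) = Mul(Add(Mul(Add(Add(13, -9), Add(8, Mul(-1, 2))), Pow(-367, -1)), Mul(-16, Pow(-21, -1))), Pow(336, -1)) = Mul(Add(Mul(Add(4, Add(8, -2)), Rational(-1, 367)), Mul(-16, Rational(-1, 21))), Rational(1, 336)) = Mul(Add(Mul(Add(4, 6), Rational(-1, 367)), Rational(16, 21)), Rational(1, 336)) = Mul(Add(Mul(10, Rational(-1, 367)), Rational(16, 21)), Rational(1, 336)) = Mul(Add(Rational(-10, 367), Rational(16, 21)), Rational(1, 336)) = Mul(Rational(5662, 7707), Rational(1, 336)) = Rational(2831, 1294776)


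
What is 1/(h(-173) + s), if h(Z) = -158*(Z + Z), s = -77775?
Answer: -1/23107 ≈ -4.3277e-5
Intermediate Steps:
h(Z) = -316*Z
1/(h(-173) + s) = 1/(-316*(-173) - 77775) = 1/(54668 - 77775) = 1/(-23107) = -1/23107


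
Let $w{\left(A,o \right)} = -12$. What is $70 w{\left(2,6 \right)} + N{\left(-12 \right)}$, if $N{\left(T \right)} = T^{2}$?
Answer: $-696$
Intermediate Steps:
$70 w{\left(2,6 \right)} + N{\left(-12 \right)} = 70 \left(-12\right) + \left(-12\right)^{2} = -840 + 144 = -696$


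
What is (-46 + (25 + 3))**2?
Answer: 324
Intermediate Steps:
(-46 + (25 + 3))**2 = (-46 + 28)**2 = (-18)**2 = 324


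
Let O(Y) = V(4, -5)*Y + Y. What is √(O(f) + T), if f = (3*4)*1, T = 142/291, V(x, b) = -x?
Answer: I*√3007194/291 ≈ 5.9592*I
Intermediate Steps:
T = 142/291 (T = 142*(1/291) = 142/291 ≈ 0.48797)
f = 12 (f = 12*1 = 12)
O(Y) = -3*Y (O(Y) = (-1*4)*Y + Y = -4*Y + Y = -3*Y)
√(O(f) + T) = √(-3*12 + 142/291) = √(-36 + 142/291) = √(-10334/291) = I*√3007194/291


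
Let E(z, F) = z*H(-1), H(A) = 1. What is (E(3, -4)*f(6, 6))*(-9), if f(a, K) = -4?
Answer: 108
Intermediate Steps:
E(z, F) = z (E(z, F) = z*1 = z)
(E(3, -4)*f(6, 6))*(-9) = (3*(-4))*(-9) = -12*(-9) = 108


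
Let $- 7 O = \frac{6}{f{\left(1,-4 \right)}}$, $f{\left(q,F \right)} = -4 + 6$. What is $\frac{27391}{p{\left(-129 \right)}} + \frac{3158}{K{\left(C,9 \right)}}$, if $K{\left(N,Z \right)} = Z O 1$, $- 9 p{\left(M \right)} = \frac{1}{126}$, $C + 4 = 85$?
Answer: $- \frac{838679744}{27} \approx -3.1062 \cdot 10^{7}$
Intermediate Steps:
$f{\left(q,F \right)} = 2$
$C = 81$ ($C = -4 + 85 = 81$)
$p{\left(M \right)} = - \frac{1}{1134}$ ($p{\left(M \right)} = - \frac{1}{9 \cdot 126} = \left(- \frac{1}{9}\right) \frac{1}{126} = - \frac{1}{1134}$)
$O = - \frac{3}{7}$ ($O = - \frac{6 \cdot \frac{1}{2}}{7} = \left(- \frac{1}{7}\right) 3 = - \frac{3}{7} \approx -0.42857$)
$K{\left(N,Z \right)} = - \frac{3 Z}{7}$ ($K{\left(N,Z \right)} = Z \left(- \frac{3}{7}\right) 1 = - \frac{3 Z}{7} \cdot 1 = - \frac{3 Z}{7}$)
$\frac{27391}{p{\left(-129 \right)}} + \frac{3158}{K{\left(C,9 \right)}} = \frac{27391}{- \frac{1}{1134}} + \frac{3158}{\left(- \frac{3}{7}\right) 9} = 27391 \left(-1134\right) + \frac{3158}{- \frac{27}{7}} = -31061394 + 3158 \left(- \frac{7}{27}\right) = -31061394 - \frac{22106}{27} = - \frac{838679744}{27}$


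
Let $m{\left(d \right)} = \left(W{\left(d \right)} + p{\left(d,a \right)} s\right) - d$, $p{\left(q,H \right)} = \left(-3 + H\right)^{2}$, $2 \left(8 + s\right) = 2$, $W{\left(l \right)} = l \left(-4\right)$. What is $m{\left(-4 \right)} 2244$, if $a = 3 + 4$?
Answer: $-206448$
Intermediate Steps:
$W{\left(l \right)} = - 4 l$
$a = 7$
$s = -7$ ($s = -8 + \frac{1}{2} \cdot 2 = -8 + 1 = -7$)
$m{\left(d \right)} = -112 - 5 d$ ($m{\left(d \right)} = \left(- 4 d + \left(-3 + 7\right)^{2} \left(-7\right)\right) - d = \left(- 4 d + 4^{2} \left(-7\right)\right) - d = \left(- 4 d + 16 \left(-7\right)\right) - d = \left(- 4 d - 112\right) - d = \left(-112 - 4 d\right) - d = -112 - 5 d$)
$m{\left(-4 \right)} 2244 = \left(-112 - -20\right) 2244 = \left(-112 + 20\right) 2244 = \left(-92\right) 2244 = -206448$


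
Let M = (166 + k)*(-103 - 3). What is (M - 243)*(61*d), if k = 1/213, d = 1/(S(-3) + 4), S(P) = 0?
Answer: -231788593/852 ≈ -2.7205e+5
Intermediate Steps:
d = ¼ (d = 1/(0 + 4) = 1/4 = ¼ ≈ 0.25000)
k = 1/213 ≈ 0.0046948
M = -3748054/213 (M = (166 + 1/213)*(-103 - 3) = (35359/213)*(-106) = -3748054/213 ≈ -17597.)
(M - 243)*(61*d) = (-3748054/213 - 243)*(61*(¼)) = -3799813/213*61/4 = -231788593/852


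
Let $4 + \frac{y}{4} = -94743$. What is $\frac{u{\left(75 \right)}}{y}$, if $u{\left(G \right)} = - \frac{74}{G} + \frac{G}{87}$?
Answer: $\frac{271}{824298900} \approx 3.2876 \cdot 10^{-7}$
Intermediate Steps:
$y = -378988$ ($y = -16 + 4 \left(-94743\right) = -16 - 378972 = -378988$)
$u{\left(G \right)} = - \frac{74}{G} + \frac{G}{87}$ ($u{\left(G \right)} = - \frac{74}{G} + G \frac{1}{87} = - \frac{74}{G} + \frac{G}{87}$)
$\frac{u{\left(75 \right)}}{y} = \frac{- \frac{74}{75} + \frac{1}{87} \cdot 75}{-378988} = \left(\left(-74\right) \frac{1}{75} + \frac{25}{29}\right) \left(- \frac{1}{378988}\right) = \left(- \frac{74}{75} + \frac{25}{29}\right) \left(- \frac{1}{378988}\right) = \left(- \frac{271}{2175}\right) \left(- \frac{1}{378988}\right) = \frac{271}{824298900}$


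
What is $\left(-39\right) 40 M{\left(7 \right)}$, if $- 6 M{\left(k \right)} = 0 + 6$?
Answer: $1560$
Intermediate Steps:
$M{\left(k \right)} = -1$ ($M{\left(k \right)} = - \frac{0 + 6}{6} = \left(- \frac{1}{6}\right) 6 = -1$)
$\left(-39\right) 40 M{\left(7 \right)} = \left(-39\right) 40 \left(-1\right) = \left(-1560\right) \left(-1\right) = 1560$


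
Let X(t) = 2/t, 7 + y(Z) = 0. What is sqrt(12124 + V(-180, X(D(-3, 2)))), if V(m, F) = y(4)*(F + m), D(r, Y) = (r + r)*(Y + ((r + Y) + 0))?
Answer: sqrt(120477)/3 ≈ 115.70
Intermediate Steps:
y(Z) = -7 (y(Z) = -7 + 0 = -7)
D(r, Y) = 2*r*(r + 2*Y) (D(r, Y) = (2*r)*(Y + ((Y + r) + 0)) = (2*r)*(Y + (Y + r)) = (2*r)*(r + 2*Y) = 2*r*(r + 2*Y))
V(m, F) = -7*F - 7*m (V(m, F) = -7*(F + m) = -7*F - 7*m)
sqrt(12124 + V(-180, X(D(-3, 2)))) = sqrt(12124 + (-14/(2*(-3)*(-3 + 2*2)) - 7*(-180))) = sqrt(12124 + (-14/(2*(-3)*(-3 + 4)) + 1260)) = sqrt(12124 + (-14/(2*(-3)*1) + 1260)) = sqrt(12124 + (-14/(-6) + 1260)) = sqrt(12124 + (-14*(-1)/6 + 1260)) = sqrt(12124 + (-7*(-1/3) + 1260)) = sqrt(12124 + (7/3 + 1260)) = sqrt(12124 + 3787/3) = sqrt(40159/3) = sqrt(120477)/3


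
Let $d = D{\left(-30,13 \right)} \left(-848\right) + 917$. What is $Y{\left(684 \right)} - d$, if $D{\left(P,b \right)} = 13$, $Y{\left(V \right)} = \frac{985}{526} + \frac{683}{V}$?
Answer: $\frac{1818684943}{179892} \approx 10110.0$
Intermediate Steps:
$Y{\left(V \right)} = \frac{985}{526} + \frac{683}{V}$ ($Y{\left(V \right)} = 985 \cdot \frac{1}{526} + \frac{683}{V} = \frac{985}{526} + \frac{683}{V}$)
$d = -10107$ ($d = 13 \left(-848\right) + 917 = -11024 + 917 = -10107$)
$Y{\left(684 \right)} - d = \left(\frac{985}{526} + \frac{683}{684}\right) - -10107 = \left(\frac{985}{526} + 683 \cdot \frac{1}{684}\right) + 10107 = \left(\frac{985}{526} + \frac{683}{684}\right) + 10107 = \frac{516499}{179892} + 10107 = \frac{1818684943}{179892}$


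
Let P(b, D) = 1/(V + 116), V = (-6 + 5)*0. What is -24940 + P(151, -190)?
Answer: -2893039/116 ≈ -24940.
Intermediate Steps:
V = 0 (V = -1*0 = 0)
P(b, D) = 1/116 (P(b, D) = 1/(0 + 116) = 1/116)
-24940 + P(151, -190) = -24940 + 1/116 = -2893039/116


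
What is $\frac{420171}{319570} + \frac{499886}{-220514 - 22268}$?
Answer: $- \frac{28869306649}{38792921870} \approx -0.74419$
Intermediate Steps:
$\frac{420171}{319570} + \frac{499886}{-220514 - 22268} = 420171 \cdot \frac{1}{319570} + \frac{499886}{-220514 - 22268} = \frac{420171}{319570} + \frac{499886}{-242782} = \frac{420171}{319570} + 499886 \left(- \frac{1}{242782}\right) = \frac{420171}{319570} - \frac{249943}{121391} = - \frac{28869306649}{38792921870}$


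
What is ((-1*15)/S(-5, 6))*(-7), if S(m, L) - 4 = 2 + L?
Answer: 35/4 ≈ 8.7500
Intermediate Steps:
S(m, L) = 6 + L (S(m, L) = 4 + (2 + L) = 6 + L)
((-1*15)/S(-5, 6))*(-7) = ((-1*15)/(6 + 6))*(-7) = -15/12*(-7) = -15*1/12*(-7) = -5/4*(-7) = 35/4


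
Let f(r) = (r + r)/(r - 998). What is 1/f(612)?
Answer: -193/612 ≈ -0.31536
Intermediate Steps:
f(r) = 2*r/(-998 + r) (f(r) = (2*r)/(-998 + r) = 2*r/(-998 + r))
1/f(612) = 1/(2*612/(-998 + 612)) = 1/(2*612/(-386)) = 1/(2*612*(-1/386)) = 1/(-612/193) = -193/612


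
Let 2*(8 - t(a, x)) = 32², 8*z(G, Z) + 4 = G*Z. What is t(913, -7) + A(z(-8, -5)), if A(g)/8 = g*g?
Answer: -342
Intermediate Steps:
z(G, Z) = -½ + G*Z/8 (z(G, Z) = -½ + (G*Z)/8 = -½ + G*Z/8)
A(g) = 8*g² (A(g) = 8*(g*g) = 8*g²)
t(a, x) = -504 (t(a, x) = 8 - ½*32² = 8 - ½*1024 = 8 - 512 = -504)
t(913, -7) + A(z(-8, -5)) = -504 + 8*(-½ + (⅛)*(-8)*(-5))² = -504 + 8*(-½ + 5)² = -504 + 8*(9/2)² = -504 + 8*(81/4) = -504 + 162 = -342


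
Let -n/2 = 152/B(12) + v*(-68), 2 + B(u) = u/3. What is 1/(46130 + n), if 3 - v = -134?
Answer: 1/64610 ≈ 1.5477e-5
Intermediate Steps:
v = 137 (v = 3 - 1*(-134) = 3 + 134 = 137)
B(u) = -2 + u/3
n = 18480 (n = -2*(152/(-2 + (⅓)*12) + 137*(-68)) = -2*(152/(-2 + 4) - 9316) = -2*(152/2 - 9316) = -2*(152*(½) - 9316) = -2*(76 - 9316) = -2*(-9240) = 18480)
1/(46130 + n) = 1/(46130 + 18480) = 1/64610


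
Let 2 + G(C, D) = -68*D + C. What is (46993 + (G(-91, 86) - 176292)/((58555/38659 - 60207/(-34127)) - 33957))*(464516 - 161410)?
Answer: 638136238930870867710888/44795677138303 ≈ 1.4245e+10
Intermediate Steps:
G(C, D) = -2 + C - 68*D (G(C, D) = -2 + (-68*D + C) = -2 + (C - 68*D) = -2 + C - 68*D)
(46993 + (G(-91, 86) - 176292)/((58555/38659 - 60207/(-34127)) - 33957))*(464516 - 161410) = (46993 + ((-2 - 91 - 68*86) - 176292)/((58555/38659 - 60207/(-34127)) - 33957))*(464516 - 161410) = (46993 + ((-2 - 91 - 5848) - 176292)/((58555*(1/38659) - 60207*(-1/34127)) - 33957))*303106 = (46993 + (-5941 - 176292)/((58555/38659 + 60207/34127) - 33957))*303106 = (46993 - 182233/(4325848898/1319315693 - 33957))*303106 = (46993 - 182233/(-44795677138303/1319315693))*303106 = (46993 - 182233*(-1319315693/44795677138303))*303106 = (46993 + 240422856682469/44795677138303)*303106 = (2105323678616955348/44795677138303)*303106 = 638136238930870867710888/44795677138303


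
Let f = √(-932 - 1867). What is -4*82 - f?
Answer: -328 - 3*I*√311 ≈ -328.0 - 52.906*I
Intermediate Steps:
f = 3*I*√311 (f = √(-2799) = 3*I*√311 ≈ 52.906*I)
-4*82 - f = -4*82 - 3*I*√311 = -328 - 3*I*√311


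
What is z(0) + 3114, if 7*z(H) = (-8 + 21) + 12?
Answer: 21823/7 ≈ 3117.6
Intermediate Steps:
z(H) = 25/7 (z(H) = ((-8 + 21) + 12)/7 = (13 + 12)/7 = (⅐)*25 = 25/7)
z(0) + 3114 = 25/7 + 3114 = 21823/7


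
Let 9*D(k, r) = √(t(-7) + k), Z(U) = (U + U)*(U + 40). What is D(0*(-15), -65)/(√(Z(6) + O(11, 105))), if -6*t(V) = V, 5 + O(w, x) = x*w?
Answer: √17871/45954 ≈ 0.0029090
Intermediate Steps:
O(w, x) = -5 + w*x (O(w, x) = -5 + x*w = -5 + w*x)
t(V) = -V/6
Z(U) = 2*U*(40 + U) (Z(U) = (2*U)*(40 + U) = 2*U*(40 + U))
D(k, r) = √(7/6 + k)/9 (D(k, r) = √(-⅙*(-7) + k)/9 = √(7/6 + k)/9)
D(0*(-15), -65)/(√(Z(6) + O(11, 105))) = (√(42 + 36*(0*(-15)))/54)/(√(2*6*(40 + 6) + (-5 + 11*105))) = (√(42 + 36*0)/54)/(√(2*6*46 + (-5 + 1155))) = (√(42 + 0)/54)/(√(552 + 1150)) = (√42/54)/(√1702) = (√42/54)*(√1702/1702) = √17871/45954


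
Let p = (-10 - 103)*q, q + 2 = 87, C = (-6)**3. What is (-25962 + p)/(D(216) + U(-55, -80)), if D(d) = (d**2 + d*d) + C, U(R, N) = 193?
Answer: -5081/13327 ≈ -0.38126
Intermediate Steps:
C = -216
q = 85 (q = -2 + 87 = 85)
D(d) = -216 + 2*d**2 (D(d) = (d**2 + d*d) - 216 = (d**2 + d**2) - 216 = 2*d**2 - 216 = -216 + 2*d**2)
p = -9605 (p = (-10 - 103)*85 = -113*85 = -9605)
(-25962 + p)/(D(216) + U(-55, -80)) = (-25962 - 9605)/((-216 + 2*216**2) + 193) = -35567/((-216 + 2*46656) + 193) = -35567/((-216 + 93312) + 193) = -35567/(93096 + 193) = -35567/93289 = -35567*1/93289 = -5081/13327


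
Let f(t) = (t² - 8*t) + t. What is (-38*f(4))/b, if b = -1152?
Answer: -19/48 ≈ -0.39583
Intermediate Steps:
f(t) = t² - 7*t
(-38*f(4))/b = -152*(-7 + 4)/(-1152) = -152*(-3)*(-1/1152) = -38*(-12)*(-1/1152) = 456*(-1/1152) = -19/48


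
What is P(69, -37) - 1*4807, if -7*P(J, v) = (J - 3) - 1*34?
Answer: -33681/7 ≈ -4811.6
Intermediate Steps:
P(J, v) = 37/7 - J/7 (P(J, v) = -((J - 3) - 1*34)/7 = -((-3 + J) - 34)/7 = -(-37 + J)/7 = 37/7 - J/7)
P(69, -37) - 1*4807 = (37/7 - ⅐*69) - 1*4807 = (37/7 - 69/7) - 4807 = -32/7 - 4807 = -33681/7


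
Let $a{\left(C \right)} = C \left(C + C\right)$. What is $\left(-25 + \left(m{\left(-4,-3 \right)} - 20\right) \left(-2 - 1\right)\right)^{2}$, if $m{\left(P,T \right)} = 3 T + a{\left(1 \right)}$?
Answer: $3136$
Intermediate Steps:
$a{\left(C \right)} = 2 C^{2}$ ($a{\left(C \right)} = C 2 C = 2 C^{2}$)
$m{\left(P,T \right)} = 2 + 3 T$ ($m{\left(P,T \right)} = 3 T + 2 \cdot 1^{2} = 3 T + 2 \cdot 1 = 3 T + 2 = 2 + 3 T$)
$\left(-25 + \left(m{\left(-4,-3 \right)} - 20\right) \left(-2 - 1\right)\right)^{2} = \left(-25 + \left(\left(2 + 3 \left(-3\right)\right) - 20\right) \left(-2 - 1\right)\right)^{2} = \left(-25 + \left(\left(2 - 9\right) - 20\right) \left(-3\right)\right)^{2} = \left(-25 + \left(-7 - 20\right) \left(-3\right)\right)^{2} = \left(-25 - -81\right)^{2} = \left(-25 + 81\right)^{2} = 56^{2} = 3136$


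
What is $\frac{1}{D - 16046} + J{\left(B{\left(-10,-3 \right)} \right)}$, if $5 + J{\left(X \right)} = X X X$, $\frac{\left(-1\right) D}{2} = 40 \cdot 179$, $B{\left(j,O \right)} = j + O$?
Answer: $- \frac{66865933}{30366} \approx -2202.0$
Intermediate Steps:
$B{\left(j,O \right)} = O + j$
$D = -14320$ ($D = - 2 \cdot 40 \cdot 179 = \left(-2\right) 7160 = -14320$)
$J{\left(X \right)} = -5 + X^{3}$ ($J{\left(X \right)} = -5 + X X X = -5 + X^{2} X = -5 + X^{3}$)
$\frac{1}{D - 16046} + J{\left(B{\left(-10,-3 \right)} \right)} = \frac{1}{-14320 - 16046} + \left(-5 + \left(-3 - 10\right)^{3}\right) = \frac{1}{-30366} + \left(-5 + \left(-13\right)^{3}\right) = - \frac{1}{30366} - 2202 = - \frac{66865933}{30366}$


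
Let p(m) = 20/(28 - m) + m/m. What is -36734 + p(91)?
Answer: -2314199/63 ≈ -36733.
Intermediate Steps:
p(m) = 1 + 20/(28 - m) (p(m) = 20/(28 - m) + 1 = 1 + 20/(28 - m))
-36734 + p(91) = -36734 + (-48 + 91)/(-28 + 91) = -36734 + 43/63 = -2314199/63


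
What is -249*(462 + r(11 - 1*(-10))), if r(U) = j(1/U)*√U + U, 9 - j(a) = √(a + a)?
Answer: -120267 - 2241*√21 + 249*√2 ≈ -1.3018e+5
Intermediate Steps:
j(a) = 9 - √2*√a (j(a) = 9 - √(a + a) = 9 - √(2*a) = 9 - √2*√a)
r(U) = U + √U*(9 - √2*√(1/U)) (r(U) = (9 - √2*√(1/U))*√U + U = √U*(9 - √2*√(1/U)) + U = U + √U*(9 - √2*√(1/U)))
-249*(462 + r(11 - 1*(-10))) = -249*(462 + ((11 - 1*(-10)) + √(11 - 1*(-10))*(9 - √2*√(1/(11 - 1*(-10)))))) = -249*(462 + ((11 + 10) + √(11 + 10)*(9 - √2*√(1/(11 + 10))))) = -249*(462 + (21 + √21*(9 - √2*√(1/21)))) = -249*(462 + (21 + √21*(9 - √2*√21/21))) = -249*(462 + (21 + √21*(9 - √42/21))) = -249*(483 + √21*(9 - √42/21)) = -120267 - 249*√21*(9 - √42/21)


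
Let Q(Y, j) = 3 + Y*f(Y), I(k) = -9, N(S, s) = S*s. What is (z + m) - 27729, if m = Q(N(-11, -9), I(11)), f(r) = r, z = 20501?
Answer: 2576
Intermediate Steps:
Q(Y, j) = 3 + Y**2 (Q(Y, j) = 3 + Y*Y = 3 + Y**2)
m = 9804 (m = 3 + (-11*(-9))**2 = 3 + 99**2 = 3 + 9801 = 9804)
(z + m) - 27729 = (20501 + 9804) - 27729 = 30305 - 27729 = 2576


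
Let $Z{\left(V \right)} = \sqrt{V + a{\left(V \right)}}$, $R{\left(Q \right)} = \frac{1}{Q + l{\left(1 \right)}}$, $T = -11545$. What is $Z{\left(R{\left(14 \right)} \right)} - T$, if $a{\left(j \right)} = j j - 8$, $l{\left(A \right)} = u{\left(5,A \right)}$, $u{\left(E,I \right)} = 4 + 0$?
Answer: $11545 + \frac{i \sqrt{2573}}{18} \approx 11545.0 + 2.818 i$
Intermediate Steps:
$u{\left(E,I \right)} = 4$
$l{\left(A \right)} = 4$
$a{\left(j \right)} = -8 + j^{2}$ ($a{\left(j \right)} = j^{2} - 8 = -8 + j^{2}$)
$R{\left(Q \right)} = \frac{1}{4 + Q}$ ($R{\left(Q \right)} = \frac{1}{Q + 4} = \frac{1}{4 + Q}$)
$Z{\left(V \right)} = \sqrt{-8 + V + V^{2}}$ ($Z{\left(V \right)} = \sqrt{V + \left(-8 + V^{2}\right)} = \sqrt{-8 + V + V^{2}}$)
$Z{\left(R{\left(14 \right)} \right)} - T = \sqrt{-8 + \frac{1}{4 + 14} + \left(\frac{1}{4 + 14}\right)^{2}} - -11545 = \sqrt{-8 + \frac{1}{18} + \left(\frac{1}{18}\right)^{2}} + 11545 = \sqrt{-8 + \frac{1}{18} + \frac{1}{324}} + 11545 = \sqrt{- \frac{2573}{324}} + 11545 = \frac{i \sqrt{2573}}{18} + 11545 = 11545 + \frac{i \sqrt{2573}}{18}$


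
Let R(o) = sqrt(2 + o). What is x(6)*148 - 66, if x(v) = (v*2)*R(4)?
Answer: -66 + 1776*sqrt(6) ≈ 4284.3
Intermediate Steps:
x(v) = 2*v*sqrt(6) (x(v) = (v*2)*sqrt(2 + 4) = (2*v)*sqrt(6) = 2*v*sqrt(6))
x(6)*148 - 66 = (2*6*sqrt(6))*148 - 66 = (12*sqrt(6))*148 - 66 = 1776*sqrt(6) - 66 = -66 + 1776*sqrt(6)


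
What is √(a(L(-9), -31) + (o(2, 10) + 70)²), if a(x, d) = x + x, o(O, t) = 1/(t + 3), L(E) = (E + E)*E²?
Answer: √337117/13 ≈ 44.663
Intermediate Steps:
L(E) = 2*E³ (L(E) = (2*E)*E² = 2*E³)
o(O, t) = 1/(3 + t)
a(x, d) = 2*x
√(a(L(-9), -31) + (o(2, 10) + 70)²) = √(2*(2*(-9)³) + (1/(3 + 10) + 70)²) = √(2*(2*(-729)) + (1/13 + 70)²) = √(2*(-1458) + (1/13 + 70)²) = √(-2916 + (911/13)²) = √(-2916 + 829921/169) = √(337117/169) = √337117/13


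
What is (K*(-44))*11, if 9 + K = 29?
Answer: -9680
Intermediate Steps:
K = 20 (K = -9 + 29 = 20)
(K*(-44))*11 = (20*(-44))*11 = -880*11 = -9680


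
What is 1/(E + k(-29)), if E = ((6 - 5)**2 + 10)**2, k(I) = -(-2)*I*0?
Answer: 1/121 ≈ 0.0082645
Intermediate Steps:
k(I) = 0 (k(I) = (2*I)*0 = 0)
E = 121 (E = (1**2 + 10)**2 = (1 + 10)**2 = 11**2 = 121)
1/(E + k(-29)) = 1/(121 + 0) = 1/121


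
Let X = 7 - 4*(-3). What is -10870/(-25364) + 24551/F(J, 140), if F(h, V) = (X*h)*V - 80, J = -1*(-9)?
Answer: 220517441/151296260 ≈ 1.4575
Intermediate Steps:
X = 19 (X = 7 + 12 = 19)
J = 9
F(h, V) = -80 + 19*V*h (F(h, V) = (19*h)*V - 80 = 19*V*h - 80 = -80 + 19*V*h)
-10870/(-25364) + 24551/F(J, 140) = -10870/(-25364) + 24551/(-80 + 19*140*9) = -10870*(-1/25364) + 24551/(-80 + 23940) = 5435/12682 + 24551/23860 = 220517441/151296260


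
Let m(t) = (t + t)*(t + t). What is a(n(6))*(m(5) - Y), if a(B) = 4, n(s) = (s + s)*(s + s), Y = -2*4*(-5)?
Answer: 240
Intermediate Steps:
Y = 40 (Y = -8*(-5) = 40)
m(t) = 4*t**2 (m(t) = (2*t)*(2*t) = 4*t**2)
n(s) = 4*s**2 (n(s) = (2*s)*(2*s) = 4*s**2)
a(n(6))*(m(5) - Y) = 4*(4*5**2 - 1*40) = 4*(4*25 - 40) = 4*(100 - 40) = 4*60 = 240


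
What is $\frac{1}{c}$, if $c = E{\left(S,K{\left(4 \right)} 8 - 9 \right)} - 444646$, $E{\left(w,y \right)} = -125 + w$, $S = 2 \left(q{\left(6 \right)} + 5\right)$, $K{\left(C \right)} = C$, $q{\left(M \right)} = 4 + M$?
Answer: $- \frac{1}{444741} \approx -2.2485 \cdot 10^{-6}$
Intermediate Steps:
$S = 30$ ($S = 2 \left(\left(4 + 6\right) + 5\right) = 2 \left(10 + 5\right) = 2 \cdot 15 = 30$)
$c = -444741$ ($c = \left(-125 + 30\right) - 444646 = -95 - 444646 = -444741$)
$\frac{1}{c} = \frac{1}{-444741} = - \frac{1}{444741}$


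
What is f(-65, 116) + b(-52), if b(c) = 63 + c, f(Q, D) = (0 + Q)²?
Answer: 4236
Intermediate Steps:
f(Q, D) = Q²
f(-65, 116) + b(-52) = (-65)² + (63 - 52) = 4225 + 11 = 4236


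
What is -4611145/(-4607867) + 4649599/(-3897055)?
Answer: -4687717934/24365144005 ≈ -0.19239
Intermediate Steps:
-4611145/(-4607867) + 4649599/(-3897055) = -4611145*(-1/4607867) + 4649599*(-1/3897055) = 419195/418897 - 69397/58165 = -4687717934/24365144005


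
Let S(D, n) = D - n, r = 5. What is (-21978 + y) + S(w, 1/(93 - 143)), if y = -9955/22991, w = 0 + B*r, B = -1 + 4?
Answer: -25248041409/1149550 ≈ -21963.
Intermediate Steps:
B = 3
w = 15 (w = 0 + 3*5 = 0 + 15 = 15)
y = -9955/22991 (y = -9955*1/22991 = -9955/22991 ≈ -0.43300)
(-21978 + y) + S(w, 1/(93 - 143)) = (-21978 - 9955/22991) + (15 - 1/(93 - 143)) = -505306153/22991 + (15 - 1/(-50)) = -505306153/22991 + (15 - 1*(-1/50)) = -505306153/22991 + (15 + 1/50) = -505306153/22991 + 751/50 = -25248041409/1149550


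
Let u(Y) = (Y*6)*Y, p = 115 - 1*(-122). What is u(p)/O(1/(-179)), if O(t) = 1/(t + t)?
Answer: -674028/179 ≈ -3765.5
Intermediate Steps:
O(t) = 1/(2*t)
p = 237 (p = 115 + 122 = 237)
u(Y) = 6*Y² (u(Y) = (6*Y)*Y = 6*Y²)
u(p)/O(1/(-179)) = (6*237²)/((1/(2*(1/(-179))))) = (6*56169)/((1/(2*(-1/179)))) = 337014/(((½)*(-179))) = 337014/(-179/2) = 337014*(-2/179) = -674028/179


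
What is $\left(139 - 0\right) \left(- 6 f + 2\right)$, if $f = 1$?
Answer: $-556$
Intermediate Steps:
$\left(139 - 0\right) \left(- 6 f + 2\right) = \left(139 - 0\right) \left(\left(-6\right) 1 + 2\right) = \left(139 + 0\right) \left(-6 + 2\right) = 139 \left(-4\right) = -556$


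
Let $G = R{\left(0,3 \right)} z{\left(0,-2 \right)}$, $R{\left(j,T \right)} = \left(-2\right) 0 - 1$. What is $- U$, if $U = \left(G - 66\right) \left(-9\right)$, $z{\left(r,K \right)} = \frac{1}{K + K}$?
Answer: $- \frac{2367}{4} \approx -591.75$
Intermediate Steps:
$R{\left(j,T \right)} = -1$ ($R{\left(j,T \right)} = 0 - 1 = -1$)
$z{\left(r,K \right)} = \frac{1}{2 K}$
$G = \frac{1}{4}$ ($G = - \frac{1}{2 \left(-2\right)} = - \frac{-1}{2 \cdot 2} = \left(-1\right) \left(- \frac{1}{4}\right) = \frac{1}{4} \approx 0.25$)
$U = \frac{2367}{4}$ ($U = \left(\frac{1}{4} - 66\right) \left(-9\right) = \left(- \frac{263}{4}\right) \left(-9\right) = \frac{2367}{4} \approx 591.75$)
$- U = \left(-1\right) \frac{2367}{4} = - \frac{2367}{4}$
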